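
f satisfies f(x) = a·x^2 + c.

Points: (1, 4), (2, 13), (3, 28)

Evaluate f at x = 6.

From f(1) = 4 and f(2) = 13: 1a + c = 4 and 4a + c = 13.
Subtracting: 3a = 9, so a = 3; then c = 4 − 3·1 = 1.
So f(x) = 3x² + 1, and f(6) = 109.

109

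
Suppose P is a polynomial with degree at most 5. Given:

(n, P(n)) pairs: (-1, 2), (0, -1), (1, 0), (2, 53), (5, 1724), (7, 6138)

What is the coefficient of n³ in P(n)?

Write P(n) = an^5 + bn^4 + cn³ + dn² + en + p; the 6 given values yield a linear system in the 6 coefficients.
Solving, the leading coefficient vanishes, and P(n) = 2n^4 + 4n³ - 5n - 1.
The coefficient of n³ is 4.

4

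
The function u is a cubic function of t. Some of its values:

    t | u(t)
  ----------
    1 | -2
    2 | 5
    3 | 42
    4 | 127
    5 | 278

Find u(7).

850

Write u(t) = at³ + bt² + ct + d; the 5 given values yield a linear system in the 4 coefficients.
Solving, u(t) = 3t³ - 3t² - 5t + 3.
Then u(7) = 850.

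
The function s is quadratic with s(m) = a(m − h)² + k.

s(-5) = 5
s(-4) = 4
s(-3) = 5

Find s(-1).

First differences -1, 1; second difference 2 = 2a, so a = 1.
Expanding, the m-coefficient is −2ah = -2h; matching it to the data gives h = -4, and then k = 4.
So s(m) = 1(m + 4)² + 4.
s(-1) = 1·3² + 4 = 13.

13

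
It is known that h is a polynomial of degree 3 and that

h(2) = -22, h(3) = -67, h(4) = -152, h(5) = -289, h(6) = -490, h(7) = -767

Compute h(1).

-5

First differences: -45, -85, -137, -201, -277. Second differences: -40, -52, -64, -76. Third differences: -12, -12, -12.
Level-3 differences are constant, so h has degree 3.
Fitting a degree-3 polynomial gives h(m) = -2m³ - 2m² + 3m - 4.
Then h(1) = -5.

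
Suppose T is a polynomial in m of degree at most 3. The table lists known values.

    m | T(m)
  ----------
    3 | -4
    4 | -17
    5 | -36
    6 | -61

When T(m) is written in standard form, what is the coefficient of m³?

0

Write T(m) = am³ + bm² + cm + d; the 4 given values yield a linear system in the 4 coefficients.
Solving, the leading coefficient vanishes, and T(m) = -3m² + 8m - 1.
The coefficient of m³ is 0.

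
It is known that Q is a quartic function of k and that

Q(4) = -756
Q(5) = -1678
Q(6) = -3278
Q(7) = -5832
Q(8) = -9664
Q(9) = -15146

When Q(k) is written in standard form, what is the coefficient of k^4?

Write Q(k) = ak^4 + bk³ + ck² + dk + e; the 6 given values yield a linear system in the 5 coefficients.
Solving, Q(k) = -2k^4 - 2k³ - 7k² + k - 8.
The coefficient of k^4 is -2.

-2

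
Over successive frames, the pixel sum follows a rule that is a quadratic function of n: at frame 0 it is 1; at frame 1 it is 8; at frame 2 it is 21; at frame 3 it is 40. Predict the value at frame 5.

96

Write the value at n as P(n).
First differences: 7, 13, 19. Second differences: 6, 6.
Level-2 differences are constant, so P has degree 2.
Fitting a degree-2 polynomial gives P(n) = 3n² + 4n + 1.
Then P(5) = 96.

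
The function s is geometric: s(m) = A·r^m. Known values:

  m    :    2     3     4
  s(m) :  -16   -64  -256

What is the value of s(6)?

Consecutive ratio: -64/(-16) = 4, and -256/(-64) = 4, so r = 4.
Then A·4^2 = -16 gives A = -1, and s(m) = -1·4^m.
s(6) = -1·4^6 = -4096.

-4096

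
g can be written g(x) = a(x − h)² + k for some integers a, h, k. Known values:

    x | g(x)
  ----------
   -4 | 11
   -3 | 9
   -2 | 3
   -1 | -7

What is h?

-4

First differences -2, -6, -10; second difference -4 = 2a, so a = -2.
Expanding, the x-coefficient is −2ah = 4h; matching it to the data gives h = -4, and then k = 11.
So g(x) = -2(x + 4)² + 11.
Hence h = -4.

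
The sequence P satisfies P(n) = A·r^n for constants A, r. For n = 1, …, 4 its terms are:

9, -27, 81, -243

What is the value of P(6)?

Consecutive ratio: -27/9 = -3, and 81/(-27) = -3, so r = -3.
Then A·(-3)^1 = 9 gives A = -3, and P(n) = -3·(-3)^n.
P(6) = -3·(-3)^6 = -2187.

-2187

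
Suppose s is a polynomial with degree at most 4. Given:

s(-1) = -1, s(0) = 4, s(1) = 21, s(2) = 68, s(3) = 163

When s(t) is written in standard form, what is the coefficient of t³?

3

First differences: 5, 17, 47, 95. Second differences: 12, 30, 48. Third differences: 18, 18.
Level-3 differences are constant, so s has degree 3.
Fitting a degree-3 polynomial gives s(t) = 3t³ + 6t² + 8t + 4.
The coefficient of t³ is 3.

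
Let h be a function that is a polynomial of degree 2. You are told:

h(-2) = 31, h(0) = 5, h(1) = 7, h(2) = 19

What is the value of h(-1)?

13

Write h(t) = at² + bt + c; the 4 given values yield a linear system in the 3 coefficients.
Solving, h(t) = 5t² - 3t + 5.
Then h(-1) = 13.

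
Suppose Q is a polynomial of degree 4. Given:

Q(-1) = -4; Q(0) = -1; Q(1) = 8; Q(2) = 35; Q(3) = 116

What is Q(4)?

311

Write Q(t) = at^4 + bt³ + ct² + dt + e; the 5 given values yield a linear system in the 5 coefficients.
Solving, Q(t) = t^4 + 2t² + 6t - 1.
Then Q(4) = 311.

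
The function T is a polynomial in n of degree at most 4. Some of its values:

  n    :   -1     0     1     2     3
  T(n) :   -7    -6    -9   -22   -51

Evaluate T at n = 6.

-294

First differences: 1, -3, -13, -29. Second differences: -4, -10, -16. Third differences: -6, -6.
Level-3 differences are constant, so T has degree 3.
Fitting a degree-3 polynomial gives T(n) = -n³ - 2n² - 6.
Then T(6) = -294.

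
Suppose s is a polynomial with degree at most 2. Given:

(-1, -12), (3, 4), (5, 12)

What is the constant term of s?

-8

Write s(x) = ax² + bx + c; the 3 given values yield a linear system in the 3 coefficients.
Solving, the leading coefficient vanishes, and s(x) = 4x - 8.
The constant term is s(0) = -8.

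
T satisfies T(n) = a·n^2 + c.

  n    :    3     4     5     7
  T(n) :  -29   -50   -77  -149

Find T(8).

From T(3) = -29 and T(4) = -50: 9a + c = -29 and 16a + c = -50.
Subtracting: 7a = -21, so a = -3; then c = -29 − (-3)·9 = -2.
So T(n) = -3n² − 2, and T(8) = -194.

-194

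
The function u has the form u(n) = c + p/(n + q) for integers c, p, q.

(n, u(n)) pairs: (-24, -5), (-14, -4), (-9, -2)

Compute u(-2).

-16

(u(n) − c)(n + q) = p for each data point; the three points give a linear system in c and q, then p follows.
Solving: c = -6, q = 4, p = -20, so u(n) = -6 − 20/(n + 4).
Then u(-2) = -6 − 20/2 = -16.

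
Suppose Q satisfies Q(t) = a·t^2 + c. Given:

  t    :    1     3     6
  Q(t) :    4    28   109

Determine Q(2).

13

From Q(1) = 4 and Q(3) = 28: 1a + c = 4 and 9a + c = 28.
Subtracting: 8a = 24, so a = 3; then c = 4 − 3·1 = 1.
So Q(t) = 3t² + 1, and Q(2) = 13.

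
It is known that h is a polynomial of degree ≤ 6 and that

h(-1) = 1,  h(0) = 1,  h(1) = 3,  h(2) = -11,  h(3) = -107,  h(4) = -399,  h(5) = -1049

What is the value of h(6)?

First differences: 0, 2, -14, -96, -292, -650. Second differences: 2, -16, -82, -196, -358. Third differences: -18, -66, -114, -162. Fourth differences: -48, -48, -48.
Level-4 differences are constant, so h has degree 4.
Fitting a degree-4 polynomial gives h(n) = -2n^4 + n³ + 3n² + 1.
Then h(6) = -2267.

-2267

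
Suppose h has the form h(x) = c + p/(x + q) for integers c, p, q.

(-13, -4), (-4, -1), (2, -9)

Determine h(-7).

-3

(h(x) − c)(x + q) = p for each data point; the three points give a linear system in c and q, then p follows.
Solving: c = -5, q = 1, p = -12, so h(x) = -5 − 12/(x + 1).
Then h(-7) = -5 − 12/(-6) = -3.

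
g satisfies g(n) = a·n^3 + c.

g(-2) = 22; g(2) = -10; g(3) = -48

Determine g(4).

-122

From g(-2) = 22 and g(2) = -10: -8a + c = 22 and 8a + c = -10.
Subtracting: 16a = -32, so a = -2; then c = 22 − (-2)·(-8) = 6.
So g(n) = -2n³ + 6, and g(4) = -122.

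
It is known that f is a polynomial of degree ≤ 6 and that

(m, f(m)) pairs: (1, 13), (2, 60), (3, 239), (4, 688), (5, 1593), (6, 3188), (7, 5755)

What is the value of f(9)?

First differences: 47, 179, 449, 905, 1595, 2567. Second differences: 132, 270, 456, 690, 972. Third differences: 138, 186, 234, 282. Fourth differences: 48, 48, 48.
Level-4 differences are constant, so f has degree 4.
Fitting a degree-4 polynomial gives f(m) = 2m^4 + 3m³ - 2m² + 2m + 8.
Then f(9) = 15173.

15173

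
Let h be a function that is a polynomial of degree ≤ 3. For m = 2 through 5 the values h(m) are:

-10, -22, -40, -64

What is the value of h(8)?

-172

First differences: -12, -18, -24. Second differences: -6, -6.
Level-2 differences are constant, so h has degree 2.
Fitting a degree-2 polynomial gives h(m) = -3m² + 3m - 4.
Then h(8) = -172.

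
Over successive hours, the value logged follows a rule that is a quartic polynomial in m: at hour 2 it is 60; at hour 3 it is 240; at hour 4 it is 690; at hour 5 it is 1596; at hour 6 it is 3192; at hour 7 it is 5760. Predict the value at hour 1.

Write the value at m as u(m).
Write u(m) = am^4 + bm³ + cm² + dm + e; the 6 given values yield a linear system in the 5 coefficients.
Solving, u(m) = 2m^4 + 3m³ - 2m² + 3m + 6.
Then u(1) = 12.

12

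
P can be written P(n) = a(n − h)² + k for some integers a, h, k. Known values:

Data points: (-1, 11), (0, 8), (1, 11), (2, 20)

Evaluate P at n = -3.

First differences -3, 3, 9; second difference 6 = 2a, so a = 3.
Expanding, the n-coefficient is −2ah = -6h; matching it to the data gives h = 0, and then k = 8.
So P(n) = 3(n + 0)² + 8.
P(-3) = 3·(-3)² + 8 = 35.

35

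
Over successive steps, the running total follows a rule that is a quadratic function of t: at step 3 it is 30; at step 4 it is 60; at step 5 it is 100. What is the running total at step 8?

280

Write the value at t as P(t).
Write P(t) = at² + bt + c; the 3 given values yield a linear system in the 3 coefficients.
Solving, P(t) = 5t² - 5t.
Then P(8) = 280.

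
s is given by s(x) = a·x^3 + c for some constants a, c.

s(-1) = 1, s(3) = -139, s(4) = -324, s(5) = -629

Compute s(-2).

36

From s(-1) = 1 and s(3) = -139: -1a + c = 1 and 27a + c = -139.
Subtracting: 28a = -140, so a = -5; then c = 1 − (-5)·(-1) = -4.
So s(x) = -5x³ − 4, and s(-2) = 36.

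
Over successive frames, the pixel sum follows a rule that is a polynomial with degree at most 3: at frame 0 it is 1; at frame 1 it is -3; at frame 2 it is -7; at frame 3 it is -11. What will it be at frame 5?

Write the value at m as P(m).
First differences: -4, -4, -4.
Level-1 differences are constant, so P has degree 1.
Fitting a degree-1 polynomial gives P(m) = -4m + 1.
Then P(5) = -19.

-19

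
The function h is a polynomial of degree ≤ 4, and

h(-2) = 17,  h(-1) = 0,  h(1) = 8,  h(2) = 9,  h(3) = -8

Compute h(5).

-144

Write h(n) = an^4 + bn³ + cn² + dn + e; the 5 given values yield a linear system in the 5 coefficients.
Solving, the leading coefficient vanishes, and h(n) = -2n³ + 3n² + 6n + 1.
Then h(5) = -144.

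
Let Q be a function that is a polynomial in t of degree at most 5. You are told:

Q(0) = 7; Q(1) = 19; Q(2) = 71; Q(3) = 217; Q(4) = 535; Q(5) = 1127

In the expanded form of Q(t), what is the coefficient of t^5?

First differences: 12, 52, 146, 318, 592. Second differences: 40, 94, 172, 274. Third differences: 54, 78, 102. Fourth differences: 24, 24.
Level-4 differences are constant, so Q has degree 4.
Fitting a degree-4 polynomial gives Q(t) = t^4 + 3t³ + 4t² + 4t + 7.
The coefficient of t^5 is 0.

0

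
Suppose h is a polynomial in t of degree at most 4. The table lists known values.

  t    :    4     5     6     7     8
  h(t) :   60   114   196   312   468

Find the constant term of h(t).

4

First differences: 54, 82, 116, 156. Second differences: 28, 34, 40. Third differences: 6, 6.
Level-3 differences are constant, so h has degree 3.
Fitting a degree-3 polynomial gives h(t) = t³ - t² + 2t + 4.
The constant term is h(0) = 4.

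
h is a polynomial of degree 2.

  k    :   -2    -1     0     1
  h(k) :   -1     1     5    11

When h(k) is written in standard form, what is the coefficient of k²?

1

First differences: 2, 4, 6. Second differences: 2, 2.
Level-2 differences are constant, so h has degree 2.
Fitting a degree-2 polynomial gives h(k) = k² + 5k + 5.
The coefficient of k² is 1.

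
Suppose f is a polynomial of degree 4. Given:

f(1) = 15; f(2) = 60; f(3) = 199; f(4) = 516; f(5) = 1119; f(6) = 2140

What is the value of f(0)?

First differences: 45, 139, 317, 603, 1021. Second differences: 94, 178, 286, 418. Third differences: 84, 108, 132. Fourth differences: 24, 24.
Level-4 differences are constant, so f has degree 4.
Fitting a degree-4 polynomial gives f(x) = x^4 + 4x³ - 2x² + 8x + 4.
Then f(0) = 4.

4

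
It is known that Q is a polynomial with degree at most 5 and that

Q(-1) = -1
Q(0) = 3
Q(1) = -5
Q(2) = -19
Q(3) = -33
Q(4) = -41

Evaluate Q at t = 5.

-37

First differences: 4, -8, -14, -14, -8. Second differences: -12, -6, 0, 6. Third differences: 6, 6, 6.
Level-3 differences are constant, so Q has degree 3.
Extending the table by one column gives the next first difference 4, so Q(5) = -41 + 4 = -37.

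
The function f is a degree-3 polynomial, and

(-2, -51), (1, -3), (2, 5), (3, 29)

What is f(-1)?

Write f(t) = at³ + bt² + ct + d; the 4 given values yield a linear system in the 4 coefficients.
Solving, f(t) = 2t³ - 4t² + 6t - 7.
Then f(-1) = -19.

-19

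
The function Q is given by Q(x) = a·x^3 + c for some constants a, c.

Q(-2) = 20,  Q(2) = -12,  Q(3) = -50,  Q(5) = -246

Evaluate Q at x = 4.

-124

From Q(-2) = 20 and Q(2) = -12: -8a + c = 20 and 8a + c = -12.
Subtracting: 16a = -32, so a = -2; then c = 20 − (-2)·(-8) = 4.
So Q(x) = -2x³ + 4, and Q(4) = -124.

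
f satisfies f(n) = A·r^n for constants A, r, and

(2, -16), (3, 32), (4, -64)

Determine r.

-2

Consecutive ratio: 32/(-16) = -2, and -64/32 = -2, so r = -2.
Then A·(-2)^2 = -16 gives A = -4, and f(n) = -4·(-2)^n.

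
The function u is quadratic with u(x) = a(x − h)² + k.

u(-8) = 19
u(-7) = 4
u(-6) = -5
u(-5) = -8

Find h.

First differences -15, -9, -3; second difference 6 = 2a, so a = 3.
Expanding, the x-coefficient is −2ah = -6h; matching it to the data gives h = -5, and then k = -8.
So u(x) = 3(x + 5)² − 8.
Hence h = -5.

-5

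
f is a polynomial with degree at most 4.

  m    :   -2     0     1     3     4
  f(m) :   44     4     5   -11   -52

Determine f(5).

Write f(m) = am^4 + bm³ + cm² + dm + e; the 5 given values yield a linear system in the 5 coefficients.
Solving, the leading coefficient vanishes, and f(m) = -2m³ + 5m² - 2m + 4.
Then f(5) = -131.

-131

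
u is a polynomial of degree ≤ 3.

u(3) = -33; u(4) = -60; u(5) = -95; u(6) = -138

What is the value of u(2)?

-14

First differences: -27, -35, -43. Second differences: -8, -8.
Level-2 differences are constant, so u has degree 2.
Fitting a degree-2 polynomial gives u(t) = -4t² + t.
Then u(2) = -14.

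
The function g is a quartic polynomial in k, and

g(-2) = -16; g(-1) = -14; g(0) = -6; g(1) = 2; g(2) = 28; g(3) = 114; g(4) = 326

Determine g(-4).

First differences: 2, 8, 8, 26, 86, 212. Second differences: 6, 0, 18, 60, 126. Third differences: -6, 18, 42, 66. Fourth differences: 24, 24, 24.
Level-4 differences are constant, so g has degree 4.
Fitting a degree-4 polynomial gives g(k) = k^4 + k³ - k² + 7k - 6.
Then g(-4) = 142.

142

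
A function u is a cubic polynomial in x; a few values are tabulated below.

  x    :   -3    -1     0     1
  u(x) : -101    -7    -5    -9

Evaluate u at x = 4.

123

Write u(x) = ax³ + bx² + cx + d; the 4 given values yield a linear system in the 4 coefficients.
Solving, u(x) = 3x³ - 3x² - 4x - 5.
Then u(4) = 123.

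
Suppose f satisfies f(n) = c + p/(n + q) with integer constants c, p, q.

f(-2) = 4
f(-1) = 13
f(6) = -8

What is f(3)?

-11

(f(n) − c)(n + q) = p for each data point; the three points give a linear system in c and q, then p follows.
Solving: c = -5, q = 0, p = -18, so f(n) = -5 − 18/(n + 0).
Then f(3) = -5 − 18/3 = -11.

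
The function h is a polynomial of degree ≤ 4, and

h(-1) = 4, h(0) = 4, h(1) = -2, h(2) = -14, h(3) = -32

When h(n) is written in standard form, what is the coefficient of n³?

0

First differences: 0, -6, -12, -18. Second differences: -6, -6, -6.
Level-2 differences are constant, so h has degree 2.
Fitting a degree-2 polynomial gives h(n) = -3n² - 3n + 4.
The coefficient of n³ is 0.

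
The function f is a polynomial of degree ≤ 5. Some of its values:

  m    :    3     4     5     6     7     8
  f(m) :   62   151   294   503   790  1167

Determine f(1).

-2

First differences: 89, 143, 209, 287, 377. Second differences: 54, 66, 78, 90. Third differences: 12, 12, 12.
Level-3 differences are constant, so f has degree 3.
Fitting a degree-3 polynomial gives f(m) = 2m³ + 3m² - 6m - 1.
Then f(1) = -2.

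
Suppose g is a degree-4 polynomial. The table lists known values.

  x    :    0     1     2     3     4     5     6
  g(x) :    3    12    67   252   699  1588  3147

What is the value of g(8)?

First differences: 9, 55, 185, 447, 889, 1559. Second differences: 46, 130, 262, 442, 670. Third differences: 84, 132, 180, 228. Fourth differences: 48, 48, 48.
Level-4 differences are constant, so g has degree 4.
Fitting a degree-4 polynomial gives g(x) = 2x^4 + 2x³ + 3x² + 2x + 3.
Then g(8) = 9427.

9427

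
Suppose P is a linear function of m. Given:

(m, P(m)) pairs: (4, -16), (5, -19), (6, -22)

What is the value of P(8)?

-28

First differences: -3, -3.
Level-1 differences are constant, so P has degree 1.
Fitting a degree-1 polynomial gives P(m) = -3m - 4.
Then P(8) = -28.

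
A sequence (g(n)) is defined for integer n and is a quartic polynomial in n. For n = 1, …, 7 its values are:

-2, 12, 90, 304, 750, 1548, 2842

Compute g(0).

First differences: 14, 78, 214, 446, 798, 1294. Second differences: 64, 136, 232, 352, 496. Third differences: 72, 96, 120, 144. Fourth differences: 24, 24, 24.
Level-4 differences are constant, so g has degree 4.
Fitting a degree-4 polynomial gives g(n) = n^4 + 2n³ - 5n².
Then g(0) = 0.

0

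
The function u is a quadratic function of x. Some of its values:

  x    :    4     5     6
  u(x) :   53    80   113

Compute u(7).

Write u(x) = ax² + bx + c; the 3 given values yield a linear system in the 3 coefficients.
Solving, u(x) = 3x² + 5.
Then u(7) = 152.

152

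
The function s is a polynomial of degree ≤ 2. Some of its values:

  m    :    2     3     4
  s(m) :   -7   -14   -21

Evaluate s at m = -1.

First differences: -7, -7.
Level-1 differences are constant, so s has degree 1.
Fitting a degree-1 polynomial gives s(m) = -7m + 7.
Then s(-1) = 14.

14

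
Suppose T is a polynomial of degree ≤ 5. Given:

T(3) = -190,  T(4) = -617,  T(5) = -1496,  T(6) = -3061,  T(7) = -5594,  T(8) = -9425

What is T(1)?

Write T(t) = at^5 + bt^4 + ct³ + dt² + et + p; the 6 given values yield a linear system in the 6 coefficients.
Solving, the leading coefficient vanishes, and T(t) = -2t^4 - 3t³ + 4t² + 6t - 1.
Then T(1) = 4.

4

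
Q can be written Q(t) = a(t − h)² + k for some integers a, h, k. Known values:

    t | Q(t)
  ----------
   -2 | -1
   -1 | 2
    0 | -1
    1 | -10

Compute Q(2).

First differences 3, -3, -9; second difference -6 = 2a, so a = -3.
Expanding, the t-coefficient is −2ah = 6h; matching it to the data gives h = -1, and then k = 2.
So Q(t) = -3(t + 1)² + 2.
Q(2) = -3·3² + 2 = -25.

-25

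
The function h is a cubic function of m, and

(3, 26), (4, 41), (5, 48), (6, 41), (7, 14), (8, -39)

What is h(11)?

-414

First differences: 15, 7, -7, -27, -53. Second differences: -8, -14, -20, -26. Third differences: -6, -6, -6.
Level-3 differences are constant, so h has degree 3.
Fitting a degree-3 polynomial gives h(m) = -m³ + 8m² - 4m - 7.
Then h(11) = -414.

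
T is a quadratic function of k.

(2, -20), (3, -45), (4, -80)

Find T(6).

Write T(k) = ak² + bk + c; the 3 given values yield a linear system in the 3 coefficients.
Solving, T(k) = -5k².
Then T(6) = -180.

-180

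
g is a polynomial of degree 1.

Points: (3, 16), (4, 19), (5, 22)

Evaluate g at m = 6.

Write g(m) = am + b; the 3 given values yield a linear system in the 2 coefficients.
Solving, g(m) = 3m + 7.
Then g(6) = 25.

25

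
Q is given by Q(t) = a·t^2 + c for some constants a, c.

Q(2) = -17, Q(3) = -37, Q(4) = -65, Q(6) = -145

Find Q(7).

-197

From Q(2) = -17 and Q(3) = -37: 4a + c = -17 and 9a + c = -37.
Subtracting: 5a = -20, so a = -4; then c = -17 − (-4)·4 = -1.
So Q(t) = -4t² − 1, and Q(7) = -197.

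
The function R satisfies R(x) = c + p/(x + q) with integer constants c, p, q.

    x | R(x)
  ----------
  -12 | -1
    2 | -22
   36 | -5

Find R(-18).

(R(x) − c)(x + q) = p for each data point; the three points give a linear system in c and q, then p follows.
Solving: c = -4, q = 0, p = -36, so R(x) = -4 − 36/(x + 0).
Then R(-18) = -4 − 36/(-18) = -2.

-2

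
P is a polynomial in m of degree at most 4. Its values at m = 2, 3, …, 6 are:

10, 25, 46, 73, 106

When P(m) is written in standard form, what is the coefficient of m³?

Write P(m) = am^4 + bm³ + cm² + dm + e; the 5 given values yield a linear system in the 5 coefficients.
Solving, the top 2 coefficients vanish, and P(m) = 3m² - 2.
The coefficient of m³ is 0.

0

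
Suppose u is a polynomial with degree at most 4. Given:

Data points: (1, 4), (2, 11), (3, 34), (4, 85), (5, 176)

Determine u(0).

Write u(n) = an^4 + bn³ + cn² + dn + e; the 5 given values yield a linear system in the 5 coefficients.
Solving, the leading coefficient vanishes, and u(n) = 2n³ - 4n² + 5n + 1.
Then u(0) = 1.

1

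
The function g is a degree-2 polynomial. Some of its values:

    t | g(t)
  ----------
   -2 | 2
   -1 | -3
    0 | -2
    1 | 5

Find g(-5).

First differences: -5, 1, 7. Second differences: 6, 6.
Level-2 differences are constant, so g has degree 2.
Fitting a degree-2 polynomial gives g(t) = 3t² + 4t - 2.
Then g(-5) = 53.

53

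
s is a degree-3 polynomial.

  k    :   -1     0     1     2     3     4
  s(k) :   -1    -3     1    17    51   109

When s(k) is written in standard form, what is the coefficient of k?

0

Write s(k) = ak³ + bk² + ck + d; the 6 given values yield a linear system in the 4 coefficients.
Solving, s(k) = k³ + 3k² - 3.
The coefficient of k is 0.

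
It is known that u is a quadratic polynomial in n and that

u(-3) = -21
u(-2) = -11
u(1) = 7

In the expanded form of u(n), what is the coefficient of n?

5

Write u(n) = an² + bn + c; the 3 given values yield a linear system in the 3 coefficients.
Solving, u(n) = -n² + 5n + 3.
The coefficient of n is 5.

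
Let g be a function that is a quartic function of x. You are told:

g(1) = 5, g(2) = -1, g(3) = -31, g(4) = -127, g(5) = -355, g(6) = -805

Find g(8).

-2851

First differences: -6, -30, -96, -228, -450. Second differences: -24, -66, -132, -222. Third differences: -42, -66, -90. Fourth differences: -24, -24.
Level-4 differences are constant, so g has degree 4.
Fitting a degree-4 polynomial gives g(x) = -x^4 + 3x³ - 5x² + 3x + 5.
Then g(8) = -2851.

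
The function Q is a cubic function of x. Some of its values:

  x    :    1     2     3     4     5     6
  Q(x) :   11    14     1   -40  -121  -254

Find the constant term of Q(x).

First differences: 3, -13, -41, -81, -133. Second differences: -16, -28, -40, -52. Third differences: -12, -12, -12.
Level-3 differences are constant, so Q has degree 3.
Fitting a degree-3 polynomial gives Q(x) = -2x³ + 4x² + 5x + 4.
The constant term is Q(0) = 4.

4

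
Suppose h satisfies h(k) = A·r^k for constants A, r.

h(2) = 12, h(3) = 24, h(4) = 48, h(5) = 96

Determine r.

Consecutive ratio: 24/12 = 2, and 48/24 = 2, so r = 2.
Then A·2^2 = 12 gives A = 3, and h(k) = 3·2^k.

2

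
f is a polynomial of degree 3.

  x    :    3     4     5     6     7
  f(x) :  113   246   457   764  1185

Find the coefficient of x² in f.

First differences: 133, 211, 307, 421. Second differences: 78, 96, 114. Third differences: 18, 18.
Level-3 differences are constant, so f has degree 3.
Fitting a degree-3 polynomial gives f(x) = 3x³ + 3x² + x + 2.
The coefficient of x² is 3.

3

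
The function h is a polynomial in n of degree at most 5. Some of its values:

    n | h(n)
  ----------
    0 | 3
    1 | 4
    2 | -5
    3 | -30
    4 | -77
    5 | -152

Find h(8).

-605

Write h(n) = an^5 + bn^4 + cn³ + dn² + en + p; the 6 given values yield a linear system in the 6 coefficients.
Solving, the top 2 coefficients vanish, and h(n) = -n³ - 2n² + 4n + 3.
Then h(8) = -605.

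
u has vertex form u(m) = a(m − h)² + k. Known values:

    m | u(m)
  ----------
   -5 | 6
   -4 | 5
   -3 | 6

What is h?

First differences -1, 1; second difference 2 = 2a, so a = 1.
Expanding, the m-coefficient is −2ah = -2h; matching it to the data gives h = -4, and then k = 5.
So u(m) = 1(m + 4)² + 5.
Hence h = -4.

-4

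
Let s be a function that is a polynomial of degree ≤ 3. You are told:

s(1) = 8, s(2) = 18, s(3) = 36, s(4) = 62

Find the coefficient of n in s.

-2

Write s(n) = an³ + bn² + cn + d; the 4 given values yield a linear system in the 4 coefficients.
Solving, the leading coefficient vanishes, and s(n) = 4n² - 2n + 6.
The coefficient of n is -2.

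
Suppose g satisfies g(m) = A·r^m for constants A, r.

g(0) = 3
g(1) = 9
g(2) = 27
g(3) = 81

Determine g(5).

Consecutive ratio: 9/3 = 3, and 27/9 = 3, so r = 3.
Then A·3^0 = 3 gives A = 3, and g(m) = 3·3^m.
g(5) = 3·3^5 = 729.

729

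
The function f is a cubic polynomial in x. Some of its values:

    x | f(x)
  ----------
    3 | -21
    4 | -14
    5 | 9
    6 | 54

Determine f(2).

-18

Write f(x) = ax³ + bx² + cx + d; the 4 given values yield a linear system in the 4 coefficients.
Solving, f(x) = x³ - 4x² - 2x - 6.
Then f(2) = -18.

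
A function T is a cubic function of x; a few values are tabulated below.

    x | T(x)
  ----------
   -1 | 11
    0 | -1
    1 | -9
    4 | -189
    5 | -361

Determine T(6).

Write T(x) = ax³ + bx² + cx + d; the 5 given values yield a linear system in the 4 coefficients.
Solving, T(x) = -3x³ + 2x² - 7x - 1.
Then T(6) = -619.

-619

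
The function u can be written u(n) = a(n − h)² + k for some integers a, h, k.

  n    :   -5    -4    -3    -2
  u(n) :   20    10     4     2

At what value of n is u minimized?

-2

First differences -10, -6, -2; second difference 4 = 2a, so a = 2.
Expanding, the n-coefficient is −2ah = -4h; matching it to the data gives h = -2, and then k = 2.
So u(n) = 2(n + 2)² + 2.
Hence h = -2.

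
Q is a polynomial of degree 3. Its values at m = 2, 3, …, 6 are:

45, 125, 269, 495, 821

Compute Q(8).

First differences: 80, 144, 226, 326. Second differences: 64, 82, 100. Third differences: 18, 18.
Level-3 differences are constant, so Q has degree 3.
Fitting a degree-3 polynomial gives Q(m) = 3m³ + 5m² - 2m + 5.
Then Q(8) = 1845.

1845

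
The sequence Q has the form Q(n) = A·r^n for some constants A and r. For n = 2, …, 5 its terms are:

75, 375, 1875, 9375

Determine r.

Consecutive ratio: 375/75 = 5, and 1875/375 = 5, so r = 5.
Then A·5^2 = 75 gives A = 3, and Q(n) = 3·5^n.

5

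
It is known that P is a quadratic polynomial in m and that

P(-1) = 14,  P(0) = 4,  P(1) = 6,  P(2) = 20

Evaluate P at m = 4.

84

First differences: -10, 2, 14. Second differences: 12, 12.
Level-2 differences are constant, so P has degree 2.
Fitting a degree-2 polynomial gives P(m) = 6m² - 4m + 4.
Then P(4) = 84.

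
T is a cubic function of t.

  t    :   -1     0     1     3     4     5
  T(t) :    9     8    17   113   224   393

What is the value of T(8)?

Write T(t) = at³ + bt² + ct + d; the 6 given values yield a linear system in the 4 coefficients.
Solving, T(t) = 2t³ + 5t² + 2t + 8.
Then T(8) = 1368.

1368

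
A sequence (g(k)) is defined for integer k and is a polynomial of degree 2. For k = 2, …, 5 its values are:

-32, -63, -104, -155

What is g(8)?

-368

First differences: -31, -41, -51. Second differences: -10, -10.
Level-2 differences are constant, so g has degree 2.
Fitting a degree-2 polynomial gives g(k) = -5k² - 6k.
Then g(8) = -368.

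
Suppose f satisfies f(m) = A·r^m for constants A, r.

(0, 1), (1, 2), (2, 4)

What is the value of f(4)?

16

Consecutive ratio: 2/1 = 2, and 4/2 = 2, so r = 2.
Then A·2^0 = 1 gives A = 1, and f(m) = 1·2^m.
f(4) = 1·2^4 = 16.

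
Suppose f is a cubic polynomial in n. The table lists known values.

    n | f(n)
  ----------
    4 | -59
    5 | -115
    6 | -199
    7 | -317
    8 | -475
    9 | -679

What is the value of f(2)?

Write f(n) = an³ + bn² + cn + d; the 6 given values yield a linear system in the 4 coefficients.
Solving, f(n) = -n³ + n² - 4n + 5.
Then f(2) = -7.

-7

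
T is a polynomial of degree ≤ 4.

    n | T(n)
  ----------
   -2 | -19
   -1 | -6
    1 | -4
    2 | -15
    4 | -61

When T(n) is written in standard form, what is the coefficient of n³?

Write T(n) = an^4 + bn³ + cn² + dn + e; the 5 given values yield a linear system in the 5 coefficients.
Solving, the top 2 coefficients vanish, and T(n) = -4n² + n - 1.
The coefficient of n³ is 0.

0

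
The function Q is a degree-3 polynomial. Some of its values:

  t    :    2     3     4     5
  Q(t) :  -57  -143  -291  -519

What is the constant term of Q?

Write Q(t) = at³ + bt² + ct + d; the 4 given values yield a linear system in the 4 coefficients.
Solving, Q(t) = -3t³ - 4t² - 9t + 1.
The constant term is Q(0) = 1.

1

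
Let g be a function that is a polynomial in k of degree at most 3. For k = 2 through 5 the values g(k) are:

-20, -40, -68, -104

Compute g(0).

First differences: -20, -28, -36. Second differences: -8, -8.
Level-2 differences are constant, so g has degree 2.
Fitting a degree-2 polynomial gives g(k) = -4k² - 4.
Then g(0) = -4.

-4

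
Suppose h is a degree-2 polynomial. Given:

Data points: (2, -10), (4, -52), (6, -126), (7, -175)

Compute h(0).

Write h(k) = ak² + bk + c; the 4 given values yield a linear system in the 3 coefficients.
Solving, h(k) = -4k² + 3k.
Then h(0) = 0.

0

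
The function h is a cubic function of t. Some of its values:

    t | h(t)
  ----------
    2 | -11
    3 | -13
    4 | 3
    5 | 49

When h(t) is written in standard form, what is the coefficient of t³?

2

Write h(t) = at³ + bt² + ct + d; the 4 given values yield a linear system in the 4 coefficients.
Solving, h(t) = 2t³ - 9t² + 5t - 1.
The coefficient of t³ is 2.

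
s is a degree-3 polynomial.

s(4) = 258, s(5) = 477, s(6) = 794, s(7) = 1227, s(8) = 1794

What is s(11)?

First differences: 219, 317, 433, 567. Second differences: 98, 116, 134. Third differences: 18, 18.
Level-3 differences are constant, so s has degree 3.
Fitting a degree-3 polynomial gives s(x) = 3x³ + 4x² + 2.
Then s(11) = 4479.

4479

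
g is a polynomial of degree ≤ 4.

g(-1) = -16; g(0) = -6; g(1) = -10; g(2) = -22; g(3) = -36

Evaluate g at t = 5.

-46

First differences: 10, -4, -12, -14. Second differences: -14, -8, -2. Third differences: 6, 6.
Level-3 differences are constant, so g has degree 3.
Fitting a degree-3 polynomial gives g(t) = t³ - 7t² + 2t - 6.
Then g(5) = -46.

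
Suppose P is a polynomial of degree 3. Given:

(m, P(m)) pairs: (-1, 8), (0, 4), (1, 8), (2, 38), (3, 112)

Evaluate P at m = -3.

Write P(m) = am³ + bm² + cm + d; the 5 given values yield a linear system in the 4 coefficients.
Solving, P(m) = 3m³ + 4m² - 3m + 4.
Then P(-3) = -32.

-32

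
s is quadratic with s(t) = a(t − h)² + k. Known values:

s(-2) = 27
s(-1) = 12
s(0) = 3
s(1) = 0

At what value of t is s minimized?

1

First differences -15, -9, -3; second difference 6 = 2a, so a = 3.
Expanding, the t-coefficient is −2ah = -6h; matching it to the data gives h = 1, and then k = 0.
So s(t) = 3(t − 1)² + 0.
Hence h = 1.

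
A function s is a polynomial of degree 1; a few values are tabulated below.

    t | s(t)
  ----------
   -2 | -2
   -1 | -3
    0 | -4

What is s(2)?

First differences: -1, -1.
Level-1 differences are constant, so s has degree 1.
Fitting a degree-1 polynomial gives s(t) = -t - 4.
Then s(2) = -6.

-6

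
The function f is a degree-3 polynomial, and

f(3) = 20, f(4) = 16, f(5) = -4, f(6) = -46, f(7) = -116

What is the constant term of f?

-4

First differences: -4, -20, -42, -70. Second differences: -16, -22, -28. Third differences: -6, -6.
Level-3 differences are constant, so f has degree 3.
Fitting a degree-3 polynomial gives f(m) = -m³ + 4m² + 5m - 4.
The constant term is f(0) = -4.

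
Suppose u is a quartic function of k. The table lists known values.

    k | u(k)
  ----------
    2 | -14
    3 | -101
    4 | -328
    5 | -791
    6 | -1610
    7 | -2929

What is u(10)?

-11686

First differences: -87, -227, -463, -819, -1319. Second differences: -140, -236, -356, -500. Third differences: -96, -120, -144. Fourth differences: -24, -24.
Level-4 differences are constant, so u has degree 4.
Fitting a degree-4 polynomial gives u(k) = -k^4 - 2k³ + 3k² + k + 4.
Then u(10) = -11686.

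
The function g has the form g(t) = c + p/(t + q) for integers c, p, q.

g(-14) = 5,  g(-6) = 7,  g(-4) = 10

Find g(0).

-2

(g(t) − c)(t + q) = p for each data point; the three points give a linear system in c and q, then p follows.
Solving: c = 4, q = 2, p = -12, so g(t) = 4 − 12/(t + 2).
Then g(0) = 4 − 12/2 = -2.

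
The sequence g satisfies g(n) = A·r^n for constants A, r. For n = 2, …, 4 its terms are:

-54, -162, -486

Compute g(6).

-4374

Consecutive ratio: -162/(-54) = 3, and -486/(-162) = 3, so r = 3.
Then A·3^2 = -54 gives A = -6, and g(n) = -6·3^n.
g(6) = -6·3^6 = -4374.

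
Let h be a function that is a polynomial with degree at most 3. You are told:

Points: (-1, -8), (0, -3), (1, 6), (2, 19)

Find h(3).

First differences: 5, 9, 13. Second differences: 4, 4.
Level-2 differences are constant, so h has degree 2.
Extending the table by one column gives the next first difference 17, so h(3) = 19 + 17 = 36.

36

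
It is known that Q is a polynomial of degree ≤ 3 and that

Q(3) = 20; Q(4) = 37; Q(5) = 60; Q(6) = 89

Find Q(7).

First differences: 17, 23, 29. Second differences: 6, 6.
Level-2 differences are constant, so Q has degree 2.
Extending the table by one column gives the next first difference 35, so Q(7) = 89 + 35 = 124.

124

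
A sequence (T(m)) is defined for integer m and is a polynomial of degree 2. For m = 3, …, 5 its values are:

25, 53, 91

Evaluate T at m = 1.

Write T(m) = am² + bm + c; the 3 given values yield a linear system in the 3 coefficients.
Solving, T(m) = 5m² - 7m + 1.
Then T(1) = -1.

-1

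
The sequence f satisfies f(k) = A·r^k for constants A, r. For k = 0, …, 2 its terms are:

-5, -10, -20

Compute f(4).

-80

Consecutive ratio: -10/(-5) = 2, and -20/(-10) = 2, so r = 2.
Then A·2^0 = -5 gives A = -5, and f(k) = -5·2^k.
f(4) = -5·2^4 = -80.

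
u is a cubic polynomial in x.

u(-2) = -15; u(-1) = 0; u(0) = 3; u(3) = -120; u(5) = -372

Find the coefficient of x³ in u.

Write u(x) = ax³ + bx² + cx + d; the 5 given values yield a linear system in the 4 coefficients.
Solving, u(x) = -x³ - 9x² - 5x + 3.
The coefficient of x³ is -1.

-1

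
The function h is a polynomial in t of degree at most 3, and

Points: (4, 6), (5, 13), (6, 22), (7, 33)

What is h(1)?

First differences: 7, 9, 11. Second differences: 2, 2.
Level-2 differences are constant, so h has degree 2.
Fitting a degree-2 polynomial gives h(t) = t² - 2t - 2.
Then h(1) = -3.

-3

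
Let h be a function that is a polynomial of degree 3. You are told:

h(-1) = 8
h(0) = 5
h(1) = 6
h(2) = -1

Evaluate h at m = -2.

27

Write h(m) = am³ + bm² + cm + d; the 4 given values yield a linear system in the 4 coefficients.
Solving, h(m) = -2m³ + 2m² + m + 5.
Then h(-2) = 27.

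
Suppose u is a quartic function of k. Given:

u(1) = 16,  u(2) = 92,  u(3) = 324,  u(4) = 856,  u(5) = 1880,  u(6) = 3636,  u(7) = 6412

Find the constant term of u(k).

First differences: 76, 232, 532, 1024, 1756, 2776. Second differences: 156, 300, 492, 732, 1020. Third differences: 144, 192, 240, 288. Fourth differences: 48, 48, 48.
Level-4 differences are constant, so u has degree 4.
Fitting a degree-4 polynomial gives u(k) = 2k^4 + 4k³ + 4k² + 6k.
The constant term is u(0) = 0.

0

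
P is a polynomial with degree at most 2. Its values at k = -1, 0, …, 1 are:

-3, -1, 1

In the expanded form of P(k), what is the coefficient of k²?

0

First differences: 2, 2.
Level-1 differences are constant, so P has degree 1.
Fitting a degree-1 polynomial gives P(k) = 2k - 1.
The coefficient of k² is 0.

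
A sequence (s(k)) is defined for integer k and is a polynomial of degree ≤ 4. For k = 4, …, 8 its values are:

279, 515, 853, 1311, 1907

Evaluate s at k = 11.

Write s(k) = ak^4 + bk³ + ck² + dk + e; the 5 given values yield a linear system in the 5 coefficients.
Solving, the leading coefficient vanishes, and s(k) = 3k³ + 6k² - k - 5.
Then s(11) = 4703.

4703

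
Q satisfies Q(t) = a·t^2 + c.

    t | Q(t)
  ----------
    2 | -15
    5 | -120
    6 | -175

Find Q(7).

-240

From Q(2) = -15 and Q(5) = -120: 4a + c = -15 and 25a + c = -120.
Subtracting: 21a = -105, so a = -5; then c = -15 − (-5)·4 = 5.
So Q(t) = -5t² + 5, and Q(7) = -240.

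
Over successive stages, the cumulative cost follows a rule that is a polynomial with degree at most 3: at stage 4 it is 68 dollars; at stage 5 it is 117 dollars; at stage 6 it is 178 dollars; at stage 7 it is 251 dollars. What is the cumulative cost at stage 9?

Write the value at m as h(m).
First differences: 49, 61, 73. Second differences: 12, 12.
Level-2 differences are constant, so h has degree 2.
Fitting a degree-2 polynomial gives h(m) = 6m² - 5m - 8.
Then h(9) = 433.

433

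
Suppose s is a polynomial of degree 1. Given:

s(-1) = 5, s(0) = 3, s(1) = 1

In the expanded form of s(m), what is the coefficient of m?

First differences: -2, -2.
Level-1 differences are constant, so s has degree 1.
Fitting a degree-1 polynomial gives s(m) = -2m + 3.
The coefficient of m is -2.

-2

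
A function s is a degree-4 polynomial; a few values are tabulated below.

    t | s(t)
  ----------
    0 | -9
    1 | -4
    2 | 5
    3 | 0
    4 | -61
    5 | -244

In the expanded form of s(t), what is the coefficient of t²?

0

Write s(t) = at^4 + bt³ + ct² + dt + e; the 6 given values yield a linear system in the 5 coefficients.
Solving, s(t) = -t^4 + 3t³ + 3t - 9.
The coefficient of t² is 0.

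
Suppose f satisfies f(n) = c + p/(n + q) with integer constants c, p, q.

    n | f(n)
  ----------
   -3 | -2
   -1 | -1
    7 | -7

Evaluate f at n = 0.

0

(f(n) − c)(n + q) = p for each data point; the three points give a linear system in c and q, then p follows.
Solving: c = -4, q = -3, p = -12, so f(n) = -4 − 12/(n − 3).
Then f(0) = -4 − 12/(-3) = 0.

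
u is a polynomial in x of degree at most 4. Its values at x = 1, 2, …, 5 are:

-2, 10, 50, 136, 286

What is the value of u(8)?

1300

First differences: 12, 40, 86, 150. Second differences: 28, 46, 64. Third differences: 18, 18.
Level-3 differences are constant, so u has degree 3.
Fitting a degree-3 polynomial gives u(x) = 3x³ - 4x² + 3x - 4.
Then u(8) = 1300.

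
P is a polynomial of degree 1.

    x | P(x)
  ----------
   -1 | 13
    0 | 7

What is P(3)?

-11

Write P(x) = ax + b; the 2 given values yield a linear system in the 2 coefficients.
Solving, P(x) = -6x + 7.
Then P(3) = -11.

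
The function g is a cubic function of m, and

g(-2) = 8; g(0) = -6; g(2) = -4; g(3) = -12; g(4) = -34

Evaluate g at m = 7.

-244

Write g(m) = am³ + bm² + cm + d; the 5 given values yield a linear system in the 4 coefficients.
Solving, g(m) = -m³ + 2m² + m - 6.
Then g(7) = -244.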